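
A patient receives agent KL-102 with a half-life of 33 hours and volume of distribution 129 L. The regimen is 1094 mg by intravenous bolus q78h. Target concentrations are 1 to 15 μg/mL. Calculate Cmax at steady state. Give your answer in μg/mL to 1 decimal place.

Over one 78-h interval, 78/33 ≈ 2.3636 half-lives elapse, leaving f ≈ 0.1943 of each dose.
At steady state, accumulation factor R = 1/(1 − e^(−kτ)) ≈ 1.2412.
Each bolus raises the concentration by D/Vd = 1094/129 ≈ 8.481 μg/mL.
Steady-state peak Cmax,ss = C₀·R ≈ 8.481 × 1.2412 ≈ 10.527 μg/mL.
Peak 10.5 μg/mL vs MTC 15 μg/mL: below toxic threshold.

10.5 μg/mL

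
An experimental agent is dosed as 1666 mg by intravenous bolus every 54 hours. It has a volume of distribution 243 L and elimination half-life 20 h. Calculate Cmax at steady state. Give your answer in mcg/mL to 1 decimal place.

τ/t½ = 54/20 ≈ 2.7, so fraction remaining f = (1/2)^(54/20) ≈ 0.1539.
At steady state, accumulation factor R = 1/(1 − e^(−kτ)) ≈ 1.1819.
Single-dose peak C₀ = D/Vd = 1666/243 ≈ 6.856 mcg/mL.
Steady-state peak Cmax,ss = C₀·R ≈ 6.856 × 1.1819 ≈ 8.103 mcg/mL.

8.1 mcg/mL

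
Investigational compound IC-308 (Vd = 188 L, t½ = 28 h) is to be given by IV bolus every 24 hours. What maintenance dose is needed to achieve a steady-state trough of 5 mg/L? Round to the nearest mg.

τ/t½ = 24/28 ≈ 0.85714, so f = (1/2)^(24/28) ≈ 0.552045.
Cmin,ss = (D/Vd)·f/(1−f), so D = Cmin,ss·Vd·(1−f)/f.
D = 5 × 188 × (1−f)/f ≈ 5 × 188 × 0.81145 ≈ 762.76 mg.

763 mg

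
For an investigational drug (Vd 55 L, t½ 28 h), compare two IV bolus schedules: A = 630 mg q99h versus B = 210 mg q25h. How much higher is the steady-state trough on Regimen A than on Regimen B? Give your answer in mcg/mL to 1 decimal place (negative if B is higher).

-3.4 mcg/mL

Regimen A: f = (1/2)^(99/28) ≈ 0.0862; Cmin,ss = (630/55)·f/(1−f) ≈ 1.081 mcg/mL.
Regimen B: f = (1/2)^(25/28) ≈ 0.5385; Cmin,ss = (210/55)·f/(1−f) ≈ 4.455 mcg/mL.
Difference ≈ 1.081 − 4.455 ≈ -3.374 mcg/mL.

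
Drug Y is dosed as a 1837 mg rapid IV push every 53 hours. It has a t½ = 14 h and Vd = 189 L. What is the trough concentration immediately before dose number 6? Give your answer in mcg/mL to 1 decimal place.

0.8 mcg/mL

f = (1/2)^(τ/t½) = (1/2)^(53/14) ≈ 0.0725.
C₀ = D/Vd = 1837/189 ≈ 9.720 mcg/mL.
Before the 6th dose, 5 doses have been given. Superposition: Cmin = C₀·(f + f² + … + f^5).
≈ 9.720 × (0.0725 + 0.0053 + 0.0004 + 0.0000 + 0.0000) ≈ 9.720 × 0.0782 ≈ 0.760 mcg/mL.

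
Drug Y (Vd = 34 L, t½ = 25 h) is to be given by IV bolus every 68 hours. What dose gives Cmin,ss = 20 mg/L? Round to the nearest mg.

τ/t½ = 68/25 ≈ 2.72, so f = (1/2)^(68/25) ≈ 0.151774.
Cmin,ss = (D/Vd)·f/(1−f), so D = Cmin,ss·Vd·(1−f)/f.
D = 20 × 34 × (1−f)/f ≈ 20 × 34 × 5.58874 ≈ 3800.34 mg.

3800 mg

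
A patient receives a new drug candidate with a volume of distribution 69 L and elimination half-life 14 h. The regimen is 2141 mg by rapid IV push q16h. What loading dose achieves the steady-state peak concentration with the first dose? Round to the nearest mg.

3913 mg

f = (1/2)^(16/14) ≈ 0.452862; accumulation ratio R = 1/(1−f) ≈ 1.82769.
Loading dose to hit Cmax,ss on first dose: D_load = D_maint·R ≈ 2141 × 1.82769 ≈ 3913.08 mg.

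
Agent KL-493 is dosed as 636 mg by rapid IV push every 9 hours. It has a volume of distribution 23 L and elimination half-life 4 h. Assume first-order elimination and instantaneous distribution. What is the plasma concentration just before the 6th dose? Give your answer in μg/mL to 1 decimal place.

f = (1/2)^(τ/t½) = (1/2)^(9/4) ≈ 0.2102.
C₀ = D/Vd = 636/23 ≈ 27.652 μg/mL.
Before the 6th dose, 5 doses have been given. Superposition: Cmin = C₀·(f + f² + … + f^5).
≈ 27.652 × (0.2102 + 0.0442 + 0.0093 + 0.0020 + 0.0004) ≈ 27.652 × 0.2661 ≈ 7.358 μg/mL.

7.4 μg/mL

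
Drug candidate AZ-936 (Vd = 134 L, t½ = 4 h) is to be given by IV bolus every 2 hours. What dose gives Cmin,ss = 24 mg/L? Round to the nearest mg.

1332 mg

τ/t½ = 2/4 ≈ 0.5, so f = (1/2)^(2/4) ≈ 0.707107.
Cmin,ss = (D/Vd)·f/(1−f), so D = Cmin,ss·Vd·(1−f)/f.
D = 24 × 134 × (1−f)/f ≈ 24 × 134 × 0.41421 ≈ 1332.10 mg.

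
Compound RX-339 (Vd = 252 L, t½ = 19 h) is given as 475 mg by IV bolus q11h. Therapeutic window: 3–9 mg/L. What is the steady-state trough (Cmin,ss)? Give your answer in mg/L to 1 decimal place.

3.8 mg/L

k = ln2/t½ = ln2/19 ≈ 0.036481 h⁻¹; fraction remaining f = e^(−kτ) = e^(−0.036481×11) ≈ 0.6695.
At steady state, accumulation factor R = 1/(1 − e^(−kτ)) ≈ 3.0257.
Single-dose peak C₀ = D/Vd = 475/252 ≈ 1.885 mg/L.
Cmax,ss = C₀/(1 − f) ≈ 1.885/0.3305 ≈ 5.703 mg/L.
One interval later, Cmin,ss = Cmax,ss·e^(−kτ) ≈ 5.703 × 0.6695 ≈ 3.818 mg/L.
Trough 3.8 mg/L vs MEC 3 mg/L: adequate.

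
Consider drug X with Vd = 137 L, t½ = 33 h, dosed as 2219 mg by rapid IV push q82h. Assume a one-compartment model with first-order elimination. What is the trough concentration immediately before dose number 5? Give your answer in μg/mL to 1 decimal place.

f = (1/2)^(τ/t½) = (1/2)^(82/33) ≈ 0.1786.
C₀ = D/Vd = 2219/137 ≈ 16.197 μg/mL.
Before the 5th dose, 4 doses have been given. Superposition: Cmin = C₀·(f + f² + … + f^4).
≈ 16.197 × (0.1786 + 0.0319 + 0.0057 + 0.0010) ≈ 16.197 × 0.2172 ≈ 3.518 μg/mL.

3.5 μg/mL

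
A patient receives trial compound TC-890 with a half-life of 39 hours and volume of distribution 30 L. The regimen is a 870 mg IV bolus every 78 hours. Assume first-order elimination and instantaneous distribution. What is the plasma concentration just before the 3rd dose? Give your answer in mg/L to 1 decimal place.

f = (1/2)^(τ/t½) = (1/2)^(78/39) ≈ 0.2500.
C₀ = D/Vd = 870/30 ≈ 29.000 mg/L.
Before the 3rd dose, 2 doses have been given. Superposition: Cmin = C₀·(f + f²).
≈ 29.000 × (0.2500 + 0.0625) ≈ 29.000 × 0.3125 ≈ 9.062 mg/L.

9.1 mg/L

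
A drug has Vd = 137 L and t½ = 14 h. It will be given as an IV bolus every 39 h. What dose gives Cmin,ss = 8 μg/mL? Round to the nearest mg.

τ/t½ = 39/14 ≈ 2.7857, so f = (1/2)^(39/14) ≈ 0.145016.
Cmin,ss = (D/Vd)·f/(1−f), so D = Cmin,ss·Vd·(1−f)/f.
D = 8 × 137 × (1−f)/f ≈ 8 × 137 × 5.89579 ≈ 6461.79 mg.

6462 mg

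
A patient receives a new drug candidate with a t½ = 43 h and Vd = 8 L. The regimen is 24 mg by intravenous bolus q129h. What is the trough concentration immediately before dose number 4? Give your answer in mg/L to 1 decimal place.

0.4 mg/L

f = (1/2)^(τ/t½) = (1/2)^(129/43) ≈ 0.1250.
C₀ = D/Vd = 24/8 ≈ 3.000 mg/L.
Before the 4th dose, 3 doses have been given. Superposition: Cmin = C₀·(f + f² + … + f^3).
≈ 3.000 × (0.1250 + 0.0156 + 0.0020) ≈ 3.000 × 0.1426 ≈ 0.428 mg/L.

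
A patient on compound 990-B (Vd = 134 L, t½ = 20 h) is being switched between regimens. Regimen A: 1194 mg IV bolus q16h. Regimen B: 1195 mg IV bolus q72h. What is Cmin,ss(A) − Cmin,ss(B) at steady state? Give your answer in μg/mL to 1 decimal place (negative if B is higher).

11.2 μg/mL

Regimen A: f = (1/2)^(16/20) ≈ 0.5743; Cmin,ss = (1194/134)·f/(1−f) ≈ 12.021 μg/mL.
Regimen B: f = (1/2)^(72/20) ≈ 0.0825; Cmin,ss = (1195/134)·f/(1−f) ≈ 0.802 μg/mL.
Difference ≈ 12.021 − 0.802 ≈ 11.219 μg/mL.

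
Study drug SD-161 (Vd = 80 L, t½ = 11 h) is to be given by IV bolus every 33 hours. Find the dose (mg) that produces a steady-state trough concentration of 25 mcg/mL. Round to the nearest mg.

14000 mg

τ/t½ = 33/11 ≈ 3, so f = (1/2)^(33/11) ≈ 0.125000.
Cmin,ss = (D/Vd)·f/(1−f), so D = Cmin,ss·Vd·(1−f)/f.
D = 25 × 80 × (1−f)/f ≈ 25 × 80 × 7.00000 ≈ 14000.00 mg.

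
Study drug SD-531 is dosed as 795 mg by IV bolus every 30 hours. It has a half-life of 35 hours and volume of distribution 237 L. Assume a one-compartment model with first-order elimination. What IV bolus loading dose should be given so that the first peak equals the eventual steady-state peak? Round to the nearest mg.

f = (1/2)^(30/35) ≈ 0.552045; accumulation ratio R = 1/(1−f) ≈ 2.23237.
Loading dose to hit Cmax,ss on first dose: D_load = D_maint·R ≈ 795 × 2.23237 ≈ 1774.73 mg.

1775 mg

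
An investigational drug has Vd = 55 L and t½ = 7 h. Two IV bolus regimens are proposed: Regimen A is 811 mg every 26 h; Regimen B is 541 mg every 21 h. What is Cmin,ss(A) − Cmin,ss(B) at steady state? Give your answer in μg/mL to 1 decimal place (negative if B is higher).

-0.2 μg/mL

Regimen A: f = (1/2)^(26/7) ≈ 0.0762; Cmin,ss = (811/55)·f/(1−f) ≈ 1.216 μg/mL.
Regimen B: f = (1/2)^(21/7) ≈ 0.1250; Cmin,ss = (541/55)·f/(1−f) ≈ 1.405 μg/mL.
Difference ≈ 1.216 − 1.405 ≈ -0.189 μg/mL.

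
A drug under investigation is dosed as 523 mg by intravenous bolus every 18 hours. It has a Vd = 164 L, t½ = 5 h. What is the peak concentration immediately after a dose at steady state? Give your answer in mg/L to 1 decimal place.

3.5 mg/L

Over one 18-h interval, 18/5 ≈ 3.6 half-lives elapse, leaving f ≈ 0.0825 of each dose.
Accumulation ratio R = 1/(1 − f) ≈ 1/0.9175 ≈ 1.0899.
Single-dose peak C₀ = D/Vd = 523/164 ≈ 3.189 mg/L.
Cmax,ss = C₀/(1 − f) ≈ 3.189/0.9175 ≈ 3.476 mg/L.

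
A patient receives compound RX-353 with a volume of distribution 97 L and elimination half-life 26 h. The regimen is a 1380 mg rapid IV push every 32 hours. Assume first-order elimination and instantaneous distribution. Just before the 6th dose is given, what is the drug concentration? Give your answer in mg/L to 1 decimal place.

10.4 mg/L

f = (1/2)^(τ/t½) = (1/2)^(32/26) ≈ 0.4261.
C₀ = D/Vd = 1380/97 ≈ 14.227 mg/L.
Before the 6th dose, 5 doses have been given. Superposition: Cmin = C₀·(f + f² + … + f^5).
≈ 14.227 × (0.4261 + 0.1816 + 0.0774 + 0.0330 + 0.0140) ≈ 14.227 × 0.7321 ≈ 10.416 mg/L.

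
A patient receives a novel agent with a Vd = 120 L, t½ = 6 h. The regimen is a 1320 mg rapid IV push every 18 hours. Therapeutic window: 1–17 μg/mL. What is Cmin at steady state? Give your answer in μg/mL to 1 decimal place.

1.6 μg/mL

τ = 18 h = 3 half-lives, so f = (1/2)^3 = 0.125.
Accumulation ratio R = 1/(1 − f) = 1/0.875 = 8/7.
Single-dose peak C₀ = D/Vd = 1320/120 = 11 μg/mL.
Steady-state peak Cmax,ss = C₀·R = 11 × 8/7 ≈ 12.571 μg/mL.
Steady-state trough Cmin,ss = Cmax,ss·f ≈ 12.571 × 0.125 ≈ 1.571 μg/mL.
Trough 1.6 μg/mL vs MEC 1 μg/mL: adequate.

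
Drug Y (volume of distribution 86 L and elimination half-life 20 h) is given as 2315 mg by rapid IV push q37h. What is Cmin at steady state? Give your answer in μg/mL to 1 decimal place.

10.3 μg/mL

Over one 37-h interval, 37/20 ≈ 1.85 half-lives elapse, leaving f ≈ 0.2774 of each dose.
Accumulation ratio R = 1/(1 − f) ≈ 1/0.7226 ≈ 1.3839.
Each bolus raises the concentration by D/Vd = 2315/86 ≈ 26.919 μg/mL.
Steady-state peak Cmax,ss = C₀·R ≈ 26.919 × 1.3839 ≈ 37.253 μg/mL.
Steady-state trough Cmin,ss = Cmax,ss·f ≈ 37.253 × 0.2774 ≈ 10.334 μg/mL.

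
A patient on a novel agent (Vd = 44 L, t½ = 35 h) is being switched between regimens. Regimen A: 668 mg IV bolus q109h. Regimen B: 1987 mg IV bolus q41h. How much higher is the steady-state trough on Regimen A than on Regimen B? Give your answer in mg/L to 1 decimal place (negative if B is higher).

-34.1 mg/L

Regimen A: f = (1/2)^(109/35) ≈ 0.1155; Cmin,ss = (668/44)·f/(1−f) ≈ 1.982 mg/L.
Regimen B: f = (1/2)^(41/35) ≈ 0.4440; Cmin,ss = (1987/44)·f/(1−f) ≈ 36.062 mg/L.
Difference ≈ 1.982 − 36.062 ≈ -34.080 mg/L.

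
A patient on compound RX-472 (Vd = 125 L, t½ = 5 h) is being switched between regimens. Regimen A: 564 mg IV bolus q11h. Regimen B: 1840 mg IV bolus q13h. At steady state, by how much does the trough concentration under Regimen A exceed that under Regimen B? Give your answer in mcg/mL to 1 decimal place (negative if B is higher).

-1.7 mcg/mL

Regimen A: f = (1/2)^(11/5) ≈ 0.2176; Cmin,ss = (564/125)·f/(1−f) ≈ 1.255 mcg/mL.
Regimen B: f = (1/2)^(13/5) ≈ 0.1649; Cmin,ss = (1840/125)·f/(1−f) ≈ 2.907 mcg/mL.
Difference ≈ 1.255 − 2.907 ≈ -1.652 mcg/mL.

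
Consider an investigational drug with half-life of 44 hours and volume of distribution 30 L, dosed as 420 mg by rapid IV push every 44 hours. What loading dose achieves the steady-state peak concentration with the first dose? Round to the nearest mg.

f = (1/2)^(44/44) ≈ 0.500000; accumulation ratio R = 1/(1−f) ≈ 2.00000.
Loading dose to hit Cmax,ss on first dose: D_load = D_maint·R ≈ 420 × 2.00000 ≈ 840.00 mg.

840 mg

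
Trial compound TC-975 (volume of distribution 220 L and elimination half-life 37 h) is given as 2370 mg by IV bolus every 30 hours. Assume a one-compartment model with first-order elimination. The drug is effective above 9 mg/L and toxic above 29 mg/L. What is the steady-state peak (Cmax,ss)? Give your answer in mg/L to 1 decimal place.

25.1 mg/L

τ/t½ = 30/37 ≈ 0.81081, so fraction remaining f = (1/2)^(30/37) ≈ 0.5701.
At steady state, accumulation factor R = 1/(1 − e^(−kτ)) ≈ 2.3261.
Single-dose peak C₀ = D/Vd = 2370/220 ≈ 10.773 mg/L.
Cmax,ss = C₀/(1 − f) ≈ 10.773/0.4299 ≈ 25.059 mg/L.
Peak 25.1 mg/L vs MTC 29 mg/L: below toxic threshold.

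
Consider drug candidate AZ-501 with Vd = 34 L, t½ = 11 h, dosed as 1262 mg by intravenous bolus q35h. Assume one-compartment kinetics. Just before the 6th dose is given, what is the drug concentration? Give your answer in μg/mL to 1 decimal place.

f = (1/2)^(τ/t½) = (1/2)^(35/11) ≈ 0.1102.
C₀ = D/Vd = 1262/34 ≈ 37.118 μg/mL.
Before the 6th dose, 5 doses have been given. Superposition: Cmin = C₀·(f + f² + … + f^5).
≈ 37.118 × (0.1102 + 0.0121 + 0.0013 + 0.0001 + 0.0000) ≈ 37.118 × 0.1237 ≈ 4.591 μg/mL.

4.6 μg/mL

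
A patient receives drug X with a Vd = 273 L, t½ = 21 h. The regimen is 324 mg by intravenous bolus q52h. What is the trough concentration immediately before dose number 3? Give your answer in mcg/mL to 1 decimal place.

0.3 mcg/mL

f = (1/2)^(τ/t½) = (1/2)^(52/21) ≈ 0.1797.
C₀ = D/Vd = 324/273 ≈ 1.187 mcg/mL.
Before the 3rd dose, 2 doses have been given. Superposition: Cmin = C₀·(f + f²).
≈ 1.187 × (0.1797 + 0.0323) ≈ 1.187 × 0.2120 ≈ 0.252 mcg/mL.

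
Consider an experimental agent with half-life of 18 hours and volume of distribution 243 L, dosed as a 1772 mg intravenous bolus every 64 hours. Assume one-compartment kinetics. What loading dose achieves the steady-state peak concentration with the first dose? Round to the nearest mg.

1937 mg

f = (1/2)^(64/18) ≈ 0.085049; accumulation ratio R = 1/(1−f) ≈ 1.09295.
Loading dose to hit Cmax,ss on first dose: D_load = D_maint·R ≈ 1772 × 1.09295 ≈ 1936.71 mg.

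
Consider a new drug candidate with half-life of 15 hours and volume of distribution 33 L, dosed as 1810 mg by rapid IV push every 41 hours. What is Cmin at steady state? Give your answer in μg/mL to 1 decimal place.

9.7 μg/mL

Over one 41-h interval, 41/15 ≈ 2.7333 half-lives elapse, leaving f ≈ 0.1504 of each dose.
Each bolus raises the concentration by D/Vd = 1810/33 ≈ 54.848 μg/mL.
Steady-state trough Cmin,ss = C₀·f/(1−f) ≈ 54.848 × 0.1504/0.8496 ≈ 9.709 μg/mL.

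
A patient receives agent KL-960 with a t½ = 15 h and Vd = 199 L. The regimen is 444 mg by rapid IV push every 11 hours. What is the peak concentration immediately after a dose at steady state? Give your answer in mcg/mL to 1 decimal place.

5.6 mcg/mL

Over one 11-h interval, 11/15 ≈ 0.73333 half-lives elapse, leaving f ≈ 0.6015 of each dose.
At steady state, accumulation factor R = 1/(1 − e^(−kτ)) ≈ 2.5094.
Single-dose peak C₀ = D/Vd = 444/199 ≈ 2.231 mcg/mL.
Steady-state peak Cmax,ss = C₀·R ≈ 2.231 × 2.5094 ≈ 5.598 mcg/mL.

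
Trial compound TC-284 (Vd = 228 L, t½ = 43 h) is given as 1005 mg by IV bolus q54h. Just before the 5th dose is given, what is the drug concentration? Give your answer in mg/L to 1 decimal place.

3.1 mg/L

f = (1/2)^(τ/t½) = (1/2)^(54/43) ≈ 0.4188.
C₀ = D/Vd = 1005/228 ≈ 4.408 mg/L.
Before the 5th dose, 4 doses have been given. Superposition: Cmin = C₀·(f + f² + … + f^4).
≈ 4.408 × (0.4188 + 0.1754 + 0.0735 + 0.0308) ≈ 4.408 × 0.6985 ≈ 3.079 mg/L.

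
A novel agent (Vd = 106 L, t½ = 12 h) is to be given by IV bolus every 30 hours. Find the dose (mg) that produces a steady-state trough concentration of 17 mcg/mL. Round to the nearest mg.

τ/t½ = 30/12 ≈ 2.5, so f = (1/2)^(30/12) ≈ 0.176777.
Cmin,ss = (D/Vd)·f/(1−f), so D = Cmin,ss·Vd·(1−f)/f.
D = 17 × 106 × (1−f)/f ≈ 17 × 106 × 4.65684 ≈ 8391.63 mg.

8392 mg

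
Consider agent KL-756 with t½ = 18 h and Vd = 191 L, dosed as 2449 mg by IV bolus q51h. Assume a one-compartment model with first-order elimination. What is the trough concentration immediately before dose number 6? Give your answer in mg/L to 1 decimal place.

f = (1/2)^(τ/t½) = (1/2)^(51/18) ≈ 0.1403.
C₀ = D/Vd = 2449/191 ≈ 12.822 mg/L.
Before the 6th dose, 5 doses have been given. Superposition: Cmin = C₀·(f + f² + … + f^5).
≈ 12.822 × (0.1403 + 0.0197 + 0.0028 + 0.0004 + 0.0001) ≈ 12.822 × 0.1633 ≈ 2.094 mg/L.

2.1 mg/L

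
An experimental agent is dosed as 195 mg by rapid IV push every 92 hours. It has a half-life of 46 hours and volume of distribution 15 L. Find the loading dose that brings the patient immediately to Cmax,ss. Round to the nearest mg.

f = (1/2)^(92/46) ≈ 0.250000; accumulation ratio R = 1/(1−f) ≈ 1.33333.
Loading dose to hit Cmax,ss on first dose: D_load = D_maint·R ≈ 195 × 1.33333 ≈ 260.00 mg.

260 mg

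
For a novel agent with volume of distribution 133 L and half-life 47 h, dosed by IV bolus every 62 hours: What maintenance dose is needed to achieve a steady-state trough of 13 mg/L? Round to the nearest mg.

τ/t½ = 62/47 ≈ 1.3191, so f = (1/2)^(62/47) ≈ 0.400771.
Cmin,ss = (D/Vd)·f/(1−f), so D = Cmin,ss·Vd·(1−f)/f.
D = 13 × 133 × (1−f)/f ≈ 13 × 133 × 1.49519 ≈ 2585.18 mg.

2585 mg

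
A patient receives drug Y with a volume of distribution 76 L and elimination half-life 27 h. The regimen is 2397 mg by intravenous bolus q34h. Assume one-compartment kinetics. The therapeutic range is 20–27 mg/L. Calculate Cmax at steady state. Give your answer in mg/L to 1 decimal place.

54.2 mg/L

τ/t½ = 34/27 ≈ 1.2593, so fraction remaining f = (1/2)^(34/27) ≈ 0.4178.
Accumulation ratio R = 1/(1 − f) ≈ 1/0.5822 ≈ 1.7176.
Single-dose peak C₀ = D/Vd = 2397/76 ≈ 31.539 mg/L.
Steady-state peak Cmax,ss = C₀·R ≈ 31.539 × 1.7176 ≈ 54.171 mg/L.
Peak 54.2 mg/L vs MTC 27 mg/L: exceeds toxic threshold.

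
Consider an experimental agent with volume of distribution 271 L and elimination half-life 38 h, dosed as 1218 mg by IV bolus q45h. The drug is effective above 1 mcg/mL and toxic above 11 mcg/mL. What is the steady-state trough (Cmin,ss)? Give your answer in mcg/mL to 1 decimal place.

τ/t½ = 45/38 ≈ 1.1842, so fraction remaining f = (1/2)^(45/38) ≈ 0.4401.
Accumulation ratio R = 1/(1 − f) ≈ 1/0.5599 ≈ 1.7860.
Each bolus raises the concentration by D/Vd = 1218/271 ≈ 4.494 mcg/mL.
Steady-state peak Cmax,ss = C₀·R ≈ 4.494 × 1.7860 ≈ 8.026 mcg/mL.
One interval later, Cmin,ss = Cmax,ss·e^(−kτ) ≈ 8.026 × 0.4401 ≈ 3.532 mcg/mL.
Trough 3.5 mcg/mL vs MEC 1 mcg/mL: adequate.

3.5 mcg/mL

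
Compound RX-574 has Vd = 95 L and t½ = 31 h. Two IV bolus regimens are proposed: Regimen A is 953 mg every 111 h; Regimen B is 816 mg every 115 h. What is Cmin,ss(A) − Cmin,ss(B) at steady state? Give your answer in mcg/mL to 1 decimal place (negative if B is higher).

0.2 mcg/mL

Regimen A: f = (1/2)^(111/31) ≈ 0.0836; Cmin,ss = (953/95)·f/(1−f) ≈ 0.915 mcg/mL.
Regimen B: f = (1/2)^(115/31) ≈ 0.0764; Cmin,ss = (816/95)·f/(1−f) ≈ 0.711 mcg/mL.
Difference ≈ 0.915 − 0.711 ≈ 0.204 mcg/mL.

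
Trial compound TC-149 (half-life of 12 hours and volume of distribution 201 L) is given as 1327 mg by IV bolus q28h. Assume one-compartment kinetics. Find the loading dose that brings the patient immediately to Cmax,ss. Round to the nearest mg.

1655 mg

f = (1/2)^(28/12) ≈ 0.198425; accumulation ratio R = 1/(1−f) ≈ 1.24754.
Loading dose to hit Cmax,ss on first dose: D_load = D_maint·R ≈ 1327 × 1.24754 ≈ 1655.49 mg.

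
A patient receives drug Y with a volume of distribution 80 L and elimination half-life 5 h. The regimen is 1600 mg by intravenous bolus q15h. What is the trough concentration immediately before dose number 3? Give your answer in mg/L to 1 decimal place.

2.8 mg/L

f = (1/2)^(τ/t½) = (1/2)^(15/5) ≈ 0.1250.
C₀ = D/Vd = 1600/80 ≈ 20.000 mg/L.
Before the 3rd dose, 2 doses have been given. Superposition: Cmin = C₀·(f + f²).
≈ 20.000 × (0.1250 + 0.0156) ≈ 20.000 × 0.1406 ≈ 2.812 mg/L.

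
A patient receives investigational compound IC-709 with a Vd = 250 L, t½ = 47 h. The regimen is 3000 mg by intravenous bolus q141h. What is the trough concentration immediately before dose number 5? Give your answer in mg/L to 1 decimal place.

1.7 mg/L

f = (1/2)^(τ/t½) = (1/2)^(141/47) ≈ 0.1250.
C₀ = D/Vd = 3000/250 ≈ 12.000 mg/L.
Before the 5th dose, 4 doses have been given. Superposition: Cmin = C₀·(f + f² + … + f^4).
≈ 12.000 × (0.1250 + 0.0156 + 0.0020 + 0.0002) ≈ 12.000 × 0.1428 ≈ 1.714 mg/L.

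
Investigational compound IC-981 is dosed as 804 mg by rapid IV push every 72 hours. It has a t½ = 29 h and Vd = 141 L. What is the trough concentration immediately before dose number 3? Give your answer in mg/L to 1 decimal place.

1.2 mg/L

f = (1/2)^(τ/t½) = (1/2)^(72/29) ≈ 0.1789.
C₀ = D/Vd = 804/141 ≈ 5.702 mg/L.
Before the 3rd dose, 2 doses have been given. Superposition: Cmin = C₀·(f + f²).
≈ 5.702 × (0.1789 + 0.0320) ≈ 5.702 × 0.2109 ≈ 1.203 mg/L.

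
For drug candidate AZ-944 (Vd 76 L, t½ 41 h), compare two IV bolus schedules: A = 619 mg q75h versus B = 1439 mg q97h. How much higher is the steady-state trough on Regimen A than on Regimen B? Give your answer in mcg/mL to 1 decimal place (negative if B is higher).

Regimen A: f = (1/2)^(75/41) ≈ 0.2814; Cmin,ss = (619/76)·f/(1−f) ≈ 3.189 mcg/mL.
Regimen B: f = (1/2)^(97/41) ≈ 0.1940; Cmin,ss = (1439/76)·f/(1−f) ≈ 4.557 mcg/mL.
Difference ≈ 3.189 − 4.557 ≈ -1.368 mcg/mL.

-1.4 mcg/mL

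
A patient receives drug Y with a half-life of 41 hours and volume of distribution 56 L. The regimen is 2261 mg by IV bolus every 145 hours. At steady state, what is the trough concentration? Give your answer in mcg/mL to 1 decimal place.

3.8 mcg/mL

τ/t½ = 145/41 ≈ 3.5366, so fraction remaining f = (1/2)^(145/41) ≈ 0.0862.
Each bolus raises the concentration by D/Vd = 2261/56 ≈ 40.375 mcg/mL.
Steady-state trough Cmin,ss = C₀·f/(1−f) ≈ 40.375 × 0.0862/0.9138 ≈ 3.809 mcg/mL.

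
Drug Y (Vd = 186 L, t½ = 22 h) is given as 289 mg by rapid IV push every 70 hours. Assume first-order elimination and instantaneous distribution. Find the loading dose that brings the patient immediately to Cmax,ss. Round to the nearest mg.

f = (1/2)^(70/22) ≈ 0.110199; accumulation ratio R = 1/(1−f) ≈ 1.12385.
Loading dose to hit Cmax,ss on first dose: D_load = D_maint·R ≈ 289 × 1.12385 ≈ 324.79 mg.

325 mg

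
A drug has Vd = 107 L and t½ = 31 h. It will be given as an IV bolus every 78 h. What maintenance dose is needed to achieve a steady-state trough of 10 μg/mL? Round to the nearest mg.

5051 mg

τ/t½ = 78/31 ≈ 2.5161, so f = (1/2)^(78/31) ≈ 0.174811.
Cmin,ss = (D/Vd)·f/(1−f), so D = Cmin,ss·Vd·(1−f)/f.
D = 10 × 107 × (1−f)/f ≈ 10 × 107 × 4.72046 ≈ 5050.89 mg.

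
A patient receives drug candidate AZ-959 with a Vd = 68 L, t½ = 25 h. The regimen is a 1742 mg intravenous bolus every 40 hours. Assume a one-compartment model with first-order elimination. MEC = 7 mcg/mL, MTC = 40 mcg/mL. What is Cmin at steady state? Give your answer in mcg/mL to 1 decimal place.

12.6 mcg/mL

τ/t½ = 40/25 ≈ 1.6, so fraction remaining f = (1/2)^(40/25) ≈ 0.3299.
At steady state, accumulation factor R = 1/(1 − e^(−kτ)) ≈ 1.4923.
Each bolus raises the concentration by D/Vd = 1742/68 ≈ 25.618 mcg/mL.
Cmax,ss = C₀/(1 − f) ≈ 25.618/0.6701 ≈ 38.230 mcg/mL.
Steady-state trough Cmin,ss = Cmax,ss·f ≈ 38.230 × 0.3299 ≈ 12.612 mcg/mL.
Trough 12.6 mcg/mL vs MEC 7 mcg/mL: adequate.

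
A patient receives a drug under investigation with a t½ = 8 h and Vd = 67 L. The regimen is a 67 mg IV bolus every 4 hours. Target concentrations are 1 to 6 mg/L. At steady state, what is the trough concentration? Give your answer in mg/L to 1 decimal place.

2.4 mg/L

Over one 4-h interval, 4/8 ≈ 0.5 half-lives elapse, leaving f ≈ 0.7071 of each dose.
Single-dose peak C₀ = D/Vd = 67/67 ≈ 1.000 mg/L.
Steady-state trough Cmin,ss = C₀·f/(1−f) ≈ 1.000 × 0.7071/0.2929 ≈ 2.414 mg/L.
Trough 2.4 mg/L vs MEC 1 mg/L: adequate.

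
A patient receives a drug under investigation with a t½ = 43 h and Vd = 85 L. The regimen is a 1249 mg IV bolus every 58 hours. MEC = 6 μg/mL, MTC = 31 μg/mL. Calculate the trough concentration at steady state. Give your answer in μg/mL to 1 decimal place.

9.5 μg/mL

Over one 58-h interval, 58/43 ≈ 1.3488 half-lives elapse, leaving f ≈ 0.3926 of each dose.
Each bolus raises the concentration by D/Vd = 1249/85 ≈ 14.694 μg/mL.
Steady-state trough Cmin,ss = C₀·f/(1−f) ≈ 14.694 × 0.3926/0.6074 ≈ 9.498 μg/mL.
Trough 9.5 μg/mL vs MEC 6 μg/mL: adequate.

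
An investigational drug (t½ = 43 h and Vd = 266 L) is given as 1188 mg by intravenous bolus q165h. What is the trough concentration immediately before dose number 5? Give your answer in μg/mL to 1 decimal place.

f = (1/2)^(τ/t½) = (1/2)^(165/43) ≈ 0.0700.
C₀ = D/Vd = 1188/266 ≈ 4.466 μg/mL.
Before the 5th dose, 4 doses have been given. Superposition: Cmin = C₀·(f + f² + … + f^4).
≈ 4.466 × (0.0700 + 0.0049 + 0.0003 + 0.0000) ≈ 4.466 × 0.0752 ≈ 0.336 μg/mL.

0.3 μg/mL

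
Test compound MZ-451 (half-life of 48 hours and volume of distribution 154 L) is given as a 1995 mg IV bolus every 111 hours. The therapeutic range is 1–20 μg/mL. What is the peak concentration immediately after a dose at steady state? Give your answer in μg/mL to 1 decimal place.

Over one 111-h interval, 111/48 ≈ 2.3125 half-lives elapse, leaving f ≈ 0.2013 of each dose.
Accumulation ratio R = 1/(1 − f) ≈ 1/0.7987 ≈ 1.2520.
Each bolus raises the concentration by D/Vd = 1995/154 ≈ 12.955 μg/mL.
Steady-state peak Cmax,ss = C₀·R ≈ 12.955 × 1.2520 ≈ 16.220 μg/mL.
Peak 16.2 μg/mL vs MTC 20 μg/mL: below toxic threshold.

16.2 μg/mL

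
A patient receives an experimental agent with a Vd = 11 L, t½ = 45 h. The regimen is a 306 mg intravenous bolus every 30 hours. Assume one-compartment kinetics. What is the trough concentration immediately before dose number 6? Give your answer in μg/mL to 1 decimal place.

42.7 μg/mL

f = (1/2)^(τ/t½) = (1/2)^(30/45) ≈ 0.6300.
C₀ = D/Vd = 306/11 ≈ 27.818 μg/mL.
Before the 6th dose, 5 doses have been given. Superposition: Cmin = C₀·(f + f² + … + f^5).
≈ 27.818 × (0.6300 + 0.3969 + 0.2500 + 0.1575 + 0.0992) ≈ 27.818 × 1.5336 ≈ 42.662 μg/mL.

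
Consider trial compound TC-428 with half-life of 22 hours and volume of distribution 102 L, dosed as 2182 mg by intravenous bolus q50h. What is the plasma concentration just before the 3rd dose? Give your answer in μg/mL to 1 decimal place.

f = (1/2)^(τ/t½) = (1/2)^(50/22) ≈ 0.2069.
C₀ = D/Vd = 2182/102 ≈ 21.392 μg/mL.
Before the 3rd dose, 2 doses have been given. Superposition: Cmin = C₀·(f + f²).
≈ 21.392 × (0.2069 + 0.0428) ≈ 21.392 × 0.2497 ≈ 5.342 μg/mL.

5.3 μg/mL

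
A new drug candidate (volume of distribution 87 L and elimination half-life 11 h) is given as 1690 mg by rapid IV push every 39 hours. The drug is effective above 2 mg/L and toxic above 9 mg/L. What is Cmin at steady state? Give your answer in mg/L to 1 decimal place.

1.8 mg/L

Over one 39-h interval, 39/11 ≈ 3.5455 half-lives elapse, leaving f ≈ 0.0856 of each dose.
At steady state, accumulation factor R = 1/(1 − e^(−kτ)) ≈ 1.0936.
Each bolus raises the concentration by D/Vd = 1690/87 ≈ 19.425 mg/L.
Steady-state peak Cmax,ss = C₀·R ≈ 19.425 × 1.0936 ≈ 21.243 mg/L.
Steady-state trough Cmin,ss = Cmax,ss·f ≈ 21.243 × 0.0856 ≈ 1.818 mg/L.
Trough 1.8 mg/L vs MEC 2 mg/L: subtherapeutic.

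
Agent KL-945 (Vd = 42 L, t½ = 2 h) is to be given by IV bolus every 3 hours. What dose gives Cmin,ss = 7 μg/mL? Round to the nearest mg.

τ/t½ = 3/2 ≈ 1.5, so f = (1/2)^(3/2) ≈ 0.353553.
Cmin,ss = (D/Vd)·f/(1−f), so D = Cmin,ss·Vd·(1−f)/f.
D = 7 × 42 × (1−f)/f ≈ 7 × 42 × 1.82843 ≈ 537.56 mg.

538 mg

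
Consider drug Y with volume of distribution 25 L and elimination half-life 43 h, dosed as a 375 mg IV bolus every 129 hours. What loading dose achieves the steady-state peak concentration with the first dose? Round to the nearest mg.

429 mg

f = (1/2)^(129/43) ≈ 0.125000; accumulation ratio R = 1/(1−f) ≈ 1.14286.
Loading dose to hit Cmax,ss on first dose: D_load = D_maint·R ≈ 375 × 1.14286 ≈ 428.57 mg.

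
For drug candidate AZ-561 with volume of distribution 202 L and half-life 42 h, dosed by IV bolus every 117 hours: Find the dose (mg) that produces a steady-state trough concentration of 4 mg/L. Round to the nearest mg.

4764 mg

τ/t½ = 117/42 ≈ 2.7857, so f = (1/2)^(117/42) ≈ 0.145016.
Cmin,ss = (D/Vd)·f/(1−f), so D = Cmin,ss·Vd·(1−f)/f.
D = 4 × 202 × (1−f)/f ≈ 4 × 202 × 5.89579 ≈ 4763.80 mg.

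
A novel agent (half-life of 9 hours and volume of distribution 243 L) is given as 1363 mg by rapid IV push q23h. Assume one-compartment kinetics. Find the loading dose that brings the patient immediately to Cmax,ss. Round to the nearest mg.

1642 mg

f = (1/2)^(23/9) ≈ 0.170099; accumulation ratio R = 1/(1−f) ≈ 1.20496.
Loading dose to hit Cmax,ss on first dose: D_load = D_maint·R ≈ 1363 × 1.20496 ≈ 1642.36 mg.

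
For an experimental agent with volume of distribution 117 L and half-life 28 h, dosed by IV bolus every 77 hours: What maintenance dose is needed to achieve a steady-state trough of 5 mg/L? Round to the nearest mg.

τ/t½ = 77/28 ≈ 2.75, so f = (1/2)^(77/28) ≈ 0.148651.
Cmin,ss = (D/Vd)·f/(1−f), so D = Cmin,ss·Vd·(1−f)/f.
D = 5 × 117 × (1−f)/f ≈ 5 × 117 × 5.72717 ≈ 3350.39 mg.

3350 mg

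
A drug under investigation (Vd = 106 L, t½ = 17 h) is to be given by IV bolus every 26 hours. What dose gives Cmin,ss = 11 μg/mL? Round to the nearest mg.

2200 mg

τ/t½ = 26/17 ≈ 1.5294, so f = (1/2)^(26/17) ≈ 0.346419.
Cmin,ss = (D/Vd)·f/(1−f), so D = Cmin,ss·Vd·(1−f)/f.
D = 11 × 106 × (1−f)/f ≈ 11 × 106 × 1.88668 ≈ 2199.87 mg.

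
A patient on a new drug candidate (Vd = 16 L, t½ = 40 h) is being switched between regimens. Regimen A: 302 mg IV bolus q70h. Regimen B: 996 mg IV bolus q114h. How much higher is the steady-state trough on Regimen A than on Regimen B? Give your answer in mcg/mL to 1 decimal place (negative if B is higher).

Regimen A: f = (1/2)^(70/40) ≈ 0.2973; Cmin,ss = (302/16)·f/(1−f) ≈ 7.986 mcg/mL.
Regimen B: f = (1/2)^(114/40) ≈ 0.1387; Cmin,ss = (996/16)·f/(1−f) ≈ 10.024 mcg/mL.
Difference ≈ 7.986 − 10.024 ≈ -2.038 mcg/mL.

-2.0 mcg/mL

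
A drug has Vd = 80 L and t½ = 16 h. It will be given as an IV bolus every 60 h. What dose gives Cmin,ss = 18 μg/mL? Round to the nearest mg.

τ/t½ = 60/16 ≈ 3.75, so f = (1/2)^(60/16) ≈ 0.074325.
Cmin,ss = (D/Vd)·f/(1−f), so D = Cmin,ss·Vd·(1−f)/f.
D = 18 × 80 × (1−f)/f ≈ 18 × 80 × 12.45442 ≈ 17934.36 mg.

17934 mg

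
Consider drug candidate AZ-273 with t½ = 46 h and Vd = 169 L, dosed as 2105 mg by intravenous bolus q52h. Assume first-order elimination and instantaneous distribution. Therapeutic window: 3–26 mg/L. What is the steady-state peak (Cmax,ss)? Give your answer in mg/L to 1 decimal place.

τ/t½ = 52/46 ≈ 1.1304, so fraction remaining f = (1/2)^(52/46) ≈ 0.4568.
Accumulation ratio R = 1/(1 − f) ≈ 1/0.5432 ≈ 1.8409.
Single-dose peak C₀ = D/Vd = 2105/169 ≈ 12.456 mg/L.
Steady-state peak Cmax,ss = C₀·R ≈ 12.456 × 1.8409 ≈ 22.930 mg/L.
Peak 22.9 mg/L vs MTC 26 mg/L: below toxic threshold.

22.9 mg/L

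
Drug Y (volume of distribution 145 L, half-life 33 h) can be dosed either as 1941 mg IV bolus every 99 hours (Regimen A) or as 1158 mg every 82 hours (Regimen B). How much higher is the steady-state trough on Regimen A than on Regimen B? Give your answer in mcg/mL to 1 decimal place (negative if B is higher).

0.2 mcg/mL

Regimen A: f = (1/2)^(99/33) ≈ 0.1250; Cmin,ss = (1941/145)·f/(1−f) ≈ 1.912 mcg/mL.
Regimen B: f = (1/2)^(82/33) ≈ 0.1786; Cmin,ss = (1158/145)·f/(1−f) ≈ 1.736 mcg/mL.
Difference ≈ 1.912 − 1.736 ≈ 0.176 mcg/mL.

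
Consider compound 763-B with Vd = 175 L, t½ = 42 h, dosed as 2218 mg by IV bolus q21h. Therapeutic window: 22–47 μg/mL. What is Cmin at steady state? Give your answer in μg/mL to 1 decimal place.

Over one 21-h interval, 21/42 ≈ 0.5 half-lives elapse, leaving f ≈ 0.7071 of each dose.
At steady state, accumulation factor R = 1/(1 − e^(−kτ)) ≈ 3.4141.
Single-dose peak C₀ = D/Vd = 2218/175 ≈ 12.674 μg/mL.
Steady-state peak Cmax,ss = C₀·R ≈ 12.674 × 3.4141 ≈ 43.270 μg/mL.
One interval later, Cmin,ss = Cmax,ss·e^(−kτ) ≈ 43.270 × 0.7071 ≈ 30.596 μg/mL.
Trough 30.6 μg/mL vs MEC 22 μg/mL: adequate.

30.6 μg/mL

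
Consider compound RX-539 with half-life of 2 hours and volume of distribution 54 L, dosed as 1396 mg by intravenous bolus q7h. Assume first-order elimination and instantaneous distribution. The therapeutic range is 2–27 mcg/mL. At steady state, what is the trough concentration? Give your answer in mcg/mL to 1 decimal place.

2.5 mcg/mL

k = ln2/t½ = ln2/2 ≈ 0.346574 h⁻¹; fraction remaining f = e^(−kτ) = e^(−0.346574×7) ≈ 0.0884.
Single-dose peak C₀ = D/Vd = 1396/54 ≈ 25.852 mcg/mL.
Steady-state trough Cmin,ss = C₀·f/(1−f) ≈ 25.852 × 0.0884/0.9116 ≈ 2.507 mcg/mL.
Trough 2.5 mcg/mL vs MEC 2 mcg/mL: adequate.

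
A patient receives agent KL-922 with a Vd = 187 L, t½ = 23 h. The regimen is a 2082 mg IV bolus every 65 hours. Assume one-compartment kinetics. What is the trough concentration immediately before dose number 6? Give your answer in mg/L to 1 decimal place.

f = (1/2)^(τ/t½) = (1/2)^(65/23) ≈ 0.1410.
C₀ = D/Vd = 2082/187 ≈ 11.134 mg/L.
Before the 6th dose, 5 doses have been given. Superposition: Cmin = C₀·(f + f² + … + f^5).
≈ 11.134 × (0.1410 + 0.0199 + 0.0028 + 0.0004 + 0.0001) ≈ 11.134 × 0.1642 ≈ 1.828 mg/L.

1.8 mg/L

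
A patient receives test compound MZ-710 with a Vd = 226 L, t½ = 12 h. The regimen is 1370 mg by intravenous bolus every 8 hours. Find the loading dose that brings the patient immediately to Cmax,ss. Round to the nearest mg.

f = (1/2)^(8/12) ≈ 0.629961; accumulation ratio R = 1/(1−f) ≈ 2.70242.
Loading dose to hit Cmax,ss on first dose: D_load = D_maint·R ≈ 1370 × 2.70242 ≈ 3702.32 mg.

3702 mg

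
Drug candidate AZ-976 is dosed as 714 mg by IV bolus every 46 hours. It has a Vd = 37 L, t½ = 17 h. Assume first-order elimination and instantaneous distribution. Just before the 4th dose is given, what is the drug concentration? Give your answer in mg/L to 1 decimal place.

f = (1/2)^(τ/t½) = (1/2)^(46/17) ≈ 0.1533.
C₀ = D/Vd = 714/37 ≈ 19.297 mg/L.
Before the 4th dose, 3 doses have been given. Superposition: Cmin = C₀·(f + f² + … + f^3).
≈ 19.297 × (0.1533 + 0.0235 + 0.0036) ≈ 19.297 × 0.1804 ≈ 3.481 mg/L.

3.5 mg/L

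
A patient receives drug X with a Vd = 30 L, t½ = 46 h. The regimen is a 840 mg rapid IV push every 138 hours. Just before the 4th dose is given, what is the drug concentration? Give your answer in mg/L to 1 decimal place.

4.0 mg/L

f = (1/2)^(τ/t½) = (1/2)^(138/46) ≈ 0.1250.
C₀ = D/Vd = 840/30 ≈ 28.000 mg/L.
Before the 4th dose, 3 doses have been given. Superposition: Cmin = C₀·(f + f² + … + f^3).
≈ 28.000 × (0.1250 + 0.0156 + 0.0020) ≈ 28.000 × 0.1426 ≈ 3.993 mg/L.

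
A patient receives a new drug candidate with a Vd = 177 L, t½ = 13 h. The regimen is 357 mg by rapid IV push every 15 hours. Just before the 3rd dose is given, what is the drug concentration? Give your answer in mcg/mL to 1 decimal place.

f = (1/2)^(τ/t½) = (1/2)^(15/13) ≈ 0.4494.
C₀ = D/Vd = 357/177 ≈ 2.017 mcg/mL.
Before the 3rd dose, 2 doses have been given. Superposition: Cmin = C₀·(f + f²).
≈ 2.017 × (0.4494 + 0.2020) ≈ 2.017 × 0.6514 ≈ 1.314 mcg/mL.

1.3 mcg/mL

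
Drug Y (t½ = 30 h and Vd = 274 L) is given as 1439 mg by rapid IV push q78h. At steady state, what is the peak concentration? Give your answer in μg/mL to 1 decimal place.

Over one 78-h interval, 78/30 ≈ 2.6 half-lives elapse, leaving f ≈ 0.1649 of each dose.
At steady state, accumulation factor R = 1/(1 − e^(−kτ)) ≈ 1.1975.
Each bolus raises the concentration by D/Vd = 1439/274 ≈ 5.252 μg/mL.
Cmax,ss = C₀/(1 − f) ≈ 5.252/0.8351 ≈ 6.289 μg/mL.

6.3 μg/mL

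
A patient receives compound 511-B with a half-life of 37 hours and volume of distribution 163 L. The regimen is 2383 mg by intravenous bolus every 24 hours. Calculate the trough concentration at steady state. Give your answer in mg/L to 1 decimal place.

τ/t½ = 24/37 ≈ 0.64865, so fraction remaining f = (1/2)^(24/37) ≈ 0.6379.
Each bolus raises the concentration by D/Vd = 2383/163 ≈ 14.620 mg/L.
Steady-state trough Cmin,ss = C₀·f/(1−f) ≈ 14.620 × 0.6379/0.3621 ≈ 25.756 mg/L.

25.8 mg/L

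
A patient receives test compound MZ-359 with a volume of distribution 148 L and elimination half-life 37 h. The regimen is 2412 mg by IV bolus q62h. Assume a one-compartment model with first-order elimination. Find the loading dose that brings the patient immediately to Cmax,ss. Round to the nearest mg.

3511 mg

f = (1/2)^(62/37) ≈ 0.313019; accumulation ratio R = 1/(1−f) ≈ 1.45564.
Loading dose to hit Cmax,ss on first dose: D_load = D_maint·R ≈ 2412 × 1.45564 ≈ 3511.00 mg.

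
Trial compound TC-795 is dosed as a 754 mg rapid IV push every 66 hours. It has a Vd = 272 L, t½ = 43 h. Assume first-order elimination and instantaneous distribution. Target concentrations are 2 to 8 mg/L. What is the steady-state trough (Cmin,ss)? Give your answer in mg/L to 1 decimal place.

1.5 mg/L

τ/t½ = 66/43 ≈ 1.5349, so fraction remaining f = (1/2)^(66/43) ≈ 0.3451.
Each bolus raises the concentration by D/Vd = 754/272 ≈ 2.772 mg/L.
Steady-state trough Cmin,ss = C₀·f/(1−f) ≈ 2.772 × 0.3451/0.6549 ≈ 1.461 mg/L.
Trough 1.5 mg/L vs MEC 2 mg/L: subtherapeutic.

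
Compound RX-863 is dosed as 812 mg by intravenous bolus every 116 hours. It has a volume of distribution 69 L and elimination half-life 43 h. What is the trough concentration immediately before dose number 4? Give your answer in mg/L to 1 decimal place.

2.1 mg/L

f = (1/2)^(τ/t½) = (1/2)^(116/43) ≈ 0.1541.
C₀ = D/Vd = 812/69 ≈ 11.768 mg/L.
Before the 4th dose, 3 doses have been given. Superposition: Cmin = C₀·(f + f² + … + f^3).
≈ 11.768 × (0.1541 + 0.0237 + 0.0037) ≈ 11.768 × 0.1815 ≈ 2.136 mg/L.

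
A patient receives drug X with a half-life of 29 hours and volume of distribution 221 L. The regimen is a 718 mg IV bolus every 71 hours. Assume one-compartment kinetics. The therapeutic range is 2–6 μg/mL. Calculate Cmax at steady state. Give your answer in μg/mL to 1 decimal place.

4.0 μg/mL

k = ln2/t½ = ln2/29 ≈ 0.023902 h⁻¹; fraction remaining f = e^(−kτ) = e^(−0.023902×71) ≈ 0.1832.
At steady state, accumulation factor R = 1/(1 − e^(−kτ)) ≈ 1.2243.
Each bolus raises the concentration by D/Vd = 718/221 ≈ 3.249 μg/mL.
Cmax,ss = C₀/(1 − f) ≈ 3.249/0.8168 ≈ 3.978 μg/mL.
Peak 4.0 μg/mL vs MTC 6 μg/mL: below toxic threshold.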